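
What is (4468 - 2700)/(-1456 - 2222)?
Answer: -884/1839 ≈ -0.48070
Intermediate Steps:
(4468 - 2700)/(-1456 - 2222) = 1768/(-3678) = 1768*(-1/3678) = -884/1839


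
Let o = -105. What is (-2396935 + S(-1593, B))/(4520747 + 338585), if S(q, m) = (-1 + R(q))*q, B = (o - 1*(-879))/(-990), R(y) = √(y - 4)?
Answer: -1197671/2429666 - 1593*I*√1597/4859332 ≈ -0.49294 - 0.013101*I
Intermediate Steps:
R(y) = √(-4 + y)
B = -43/55 (B = (-105 - 1*(-879))/(-990) = (-105 + 879)*(-1/990) = 774*(-1/990) = -43/55 ≈ -0.78182)
S(q, m) = q*(-1 + √(-4 + q)) (S(q, m) = (-1 + √(-4 + q))*q = q*(-1 + √(-4 + q)))
(-2396935 + S(-1593, B))/(4520747 + 338585) = (-2396935 - 1593*(-1 + √(-4 - 1593)))/(4520747 + 338585) = (-2396935 - 1593*(-1 + √(-1597)))/4859332 = (-2396935 - 1593*(-1 + I*√1597))*(1/4859332) = (-2396935 + (1593 - 1593*I*√1597))*(1/4859332) = (-2395342 - 1593*I*√1597)*(1/4859332) = -1197671/2429666 - 1593*I*√1597/4859332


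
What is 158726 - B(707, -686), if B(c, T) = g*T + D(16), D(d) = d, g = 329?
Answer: 384404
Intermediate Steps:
B(c, T) = 16 + 329*T (B(c, T) = 329*T + 16 = 16 + 329*T)
158726 - B(707, -686) = 158726 - (16 + 329*(-686)) = 158726 - (16 - 225694) = 158726 - 1*(-225678) = 158726 + 225678 = 384404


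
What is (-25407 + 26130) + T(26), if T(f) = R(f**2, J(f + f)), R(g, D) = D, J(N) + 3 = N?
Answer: 772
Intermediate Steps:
J(N) = -3 + N
T(f) = -3 + 2*f (T(f) = -3 + (f + f) = -3 + 2*f)
(-25407 + 26130) + T(26) = (-25407 + 26130) + (-3 + 2*26) = 723 + (-3 + 52) = 723 + 49 = 772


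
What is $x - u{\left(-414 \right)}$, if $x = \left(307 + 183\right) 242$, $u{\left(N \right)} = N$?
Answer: $118994$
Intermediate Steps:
$x = 118580$ ($x = 490 \cdot 242 = 118580$)
$x - u{\left(-414 \right)} = 118580 - -414 = 118580 + 414 = 118994$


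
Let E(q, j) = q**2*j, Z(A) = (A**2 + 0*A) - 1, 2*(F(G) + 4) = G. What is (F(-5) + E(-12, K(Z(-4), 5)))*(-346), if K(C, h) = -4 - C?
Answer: 948905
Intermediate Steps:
F(G) = -4 + G/2
Z(A) = -1 + A**2 (Z(A) = (A**2 + 0) - 1 = A**2 - 1 = -1 + A**2)
E(q, j) = j*q**2
(F(-5) + E(-12, K(Z(-4), 5)))*(-346) = ((-4 + (1/2)*(-5)) + (-4 - (-1 + (-4)**2))*(-12)**2)*(-346) = ((-4 - 5/2) + (-4 - (-1 + 16))*144)*(-346) = (-13/2 + (-4 - 1*15)*144)*(-346) = (-13/2 + (-4 - 15)*144)*(-346) = (-13/2 - 19*144)*(-346) = (-13/2 - 2736)*(-346) = -5485/2*(-346) = 948905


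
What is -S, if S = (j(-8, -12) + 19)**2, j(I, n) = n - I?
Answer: -225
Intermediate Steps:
S = 225 (S = ((-12 - 1*(-8)) + 19)**2 = ((-12 + 8) + 19)**2 = (-4 + 19)**2 = 15**2 = 225)
-S = -1*225 = -225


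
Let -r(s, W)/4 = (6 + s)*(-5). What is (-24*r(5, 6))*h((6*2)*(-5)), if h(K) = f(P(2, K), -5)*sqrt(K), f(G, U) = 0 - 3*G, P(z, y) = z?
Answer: 63360*I*sqrt(15) ≈ 2.4539e+5*I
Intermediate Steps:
f(G, U) = -3*G
r(s, W) = 120 + 20*s (r(s, W) = -4*(6 + s)*(-5) = -4*(-30 - 5*s) = 120 + 20*s)
h(K) = -6*sqrt(K) (h(K) = (-3*2)*sqrt(K) = -6*sqrt(K))
(-24*r(5, 6))*h((6*2)*(-5)) = (-24*(120 + 20*5))*(-6*2*I*sqrt(15)) = (-24*(120 + 100))*(-6*2*I*sqrt(15)) = (-24*220)*(-12*I*sqrt(15)) = -(-31680)*2*I*sqrt(15) = -(-63360)*I*sqrt(15) = 63360*I*sqrt(15)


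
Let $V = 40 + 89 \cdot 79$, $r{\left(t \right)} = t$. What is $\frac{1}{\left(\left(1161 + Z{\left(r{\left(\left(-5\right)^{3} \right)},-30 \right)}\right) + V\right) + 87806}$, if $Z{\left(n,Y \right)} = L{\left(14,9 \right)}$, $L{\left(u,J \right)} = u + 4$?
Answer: $\frac{1}{96056} \approx 1.0411 \cdot 10^{-5}$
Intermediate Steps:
$L{\left(u,J \right)} = 4 + u$
$Z{\left(n,Y \right)} = 18$ ($Z{\left(n,Y \right)} = 4 + 14 = 18$)
$V = 7071$ ($V = 40 + 7031 = 7071$)
$\frac{1}{\left(\left(1161 + Z{\left(r{\left(\left(-5\right)^{3} \right)},-30 \right)}\right) + V\right) + 87806} = \frac{1}{\left(\left(1161 + 18\right) + 7071\right) + 87806} = \frac{1}{\left(1179 + 7071\right) + 87806} = \frac{1}{8250 + 87806} = \frac{1}{96056}$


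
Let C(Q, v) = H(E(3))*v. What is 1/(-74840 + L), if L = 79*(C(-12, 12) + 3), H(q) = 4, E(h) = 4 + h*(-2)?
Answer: -1/70811 ≈ -1.4122e-5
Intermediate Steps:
E(h) = 4 - 2*h
C(Q, v) = 4*v
L = 4029 (L = 79*(4*12 + 3) = 79*(48 + 3) = 79*51 = 4029)
1/(-74840 + L) = 1/(-74840 + 4029) = 1/(-70811) = -1/70811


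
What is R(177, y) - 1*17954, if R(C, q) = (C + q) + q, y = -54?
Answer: -17885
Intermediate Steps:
R(C, q) = C + 2*q
R(177, y) - 1*17954 = (177 + 2*(-54)) - 1*17954 = (177 - 108) - 17954 = 69 - 17954 = -17885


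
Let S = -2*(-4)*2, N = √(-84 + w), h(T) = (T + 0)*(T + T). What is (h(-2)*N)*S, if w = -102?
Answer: 128*I*√186 ≈ 1745.7*I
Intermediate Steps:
h(T) = 2*T² (h(T) = T*(2*T) = 2*T²)
N = I*√186 (N = √(-84 - 102) = √(-186) = I*√186 ≈ 13.638*I)
S = 16 (S = 8*2 = 16)
(h(-2)*N)*S = ((2*(-2)²)*(I*√186))*16 = ((2*4)*(I*√186))*16 = (8*(I*√186))*16 = (8*I*√186)*16 = 128*I*√186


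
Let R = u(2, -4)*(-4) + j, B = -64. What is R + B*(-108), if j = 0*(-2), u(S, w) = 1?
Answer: 6908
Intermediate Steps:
j = 0
R = -4 (R = 1*(-4) + 0 = -4 + 0 = -4)
R + B*(-108) = -4 - 64*(-108) = -4 + 6912 = 6908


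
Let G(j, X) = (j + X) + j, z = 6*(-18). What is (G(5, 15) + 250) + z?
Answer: 167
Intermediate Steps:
z = -108
G(j, X) = X + 2*j (G(j, X) = (X + j) + j = X + 2*j)
(G(5, 15) + 250) + z = ((15 + 2*5) + 250) - 108 = ((15 + 10) + 250) - 108 = (25 + 250) - 108 = 275 - 108 = 167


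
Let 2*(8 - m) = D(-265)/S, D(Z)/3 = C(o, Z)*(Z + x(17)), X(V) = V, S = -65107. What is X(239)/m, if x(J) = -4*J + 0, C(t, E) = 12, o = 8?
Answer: 15560573/514862 ≈ 30.223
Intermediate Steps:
x(J) = -4*J
D(Z) = -2448 + 36*Z (D(Z) = 3*(12*(Z - 4*17)) = 3*(12*(Z - 68)) = 3*(12*(-68 + Z)) = 3*(-816 + 12*Z) = -2448 + 36*Z)
m = 514862/65107 (m = 8 - (-2448 + 36*(-265))/(2*(-65107)) = 8 - (-2448 - 9540)*(-1)/(2*65107) = 8 - (-5994)*(-1)/65107 = 8 - ½*11988/65107 = 8 - 5994/65107 = 514862/65107 ≈ 7.9079)
X(239)/m = 239/(514862/65107) = 239*(65107/514862) = 15560573/514862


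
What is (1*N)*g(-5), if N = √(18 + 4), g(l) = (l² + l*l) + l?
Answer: 45*√22 ≈ 211.07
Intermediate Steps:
g(l) = l + 2*l² (g(l) = (l² + l²) + l = 2*l² + l = l + 2*l²)
N = √22 ≈ 4.6904
(1*N)*g(-5) = (1*√22)*(-5*(1 + 2*(-5))) = √22*(-5*(1 - 10)) = √22*(-5*(-9)) = √22*45 = 45*√22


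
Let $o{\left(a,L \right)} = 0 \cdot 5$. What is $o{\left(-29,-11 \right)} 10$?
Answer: $0$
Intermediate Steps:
$o{\left(a,L \right)} = 0$
$o{\left(-29,-11 \right)} 10 = 0 \cdot 10 = 0$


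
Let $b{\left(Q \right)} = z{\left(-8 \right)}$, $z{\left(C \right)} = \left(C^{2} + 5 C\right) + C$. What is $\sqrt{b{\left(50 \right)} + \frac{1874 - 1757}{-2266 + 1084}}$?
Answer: $\frac{\sqrt{2468410}}{394} \approx 3.9876$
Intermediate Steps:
$z{\left(C \right)} = C^{2} + 6 C$
$b{\left(Q \right)} = 16$ ($b{\left(Q \right)} = - 8 \left(6 - 8\right) = \left(-8\right) \left(-2\right) = 16$)
$\sqrt{b{\left(50 \right)} + \frac{1874 - 1757}{-2266 + 1084}} = \sqrt{16 + \frac{1874 - 1757}{-2266 + 1084}} = \sqrt{16 + \frac{117}{-1182}} = \sqrt{16 + 117 \left(- \frac{1}{1182}\right)} = \sqrt{16 - \frac{39}{394}} = \sqrt{\frac{6265}{394}} = \frac{\sqrt{2468410}}{394}$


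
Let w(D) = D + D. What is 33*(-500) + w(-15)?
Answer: -16530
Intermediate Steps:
w(D) = 2*D
33*(-500) + w(-15) = 33*(-500) + 2*(-15) = -16500 - 30 = -16530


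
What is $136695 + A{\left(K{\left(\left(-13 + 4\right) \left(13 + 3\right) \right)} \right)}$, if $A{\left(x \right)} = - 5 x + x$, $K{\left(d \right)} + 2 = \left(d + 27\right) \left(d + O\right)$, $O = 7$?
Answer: $72587$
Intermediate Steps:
$K{\left(d \right)} = -2 + \left(7 + d\right) \left(27 + d\right)$ ($K{\left(d \right)} = -2 + \left(d + 27\right) \left(d + 7\right) = -2 + \left(27 + d\right) \left(7 + d\right) = -2 + \left(7 + d\right) \left(27 + d\right)$)
$A{\left(x \right)} = - 4 x$
$136695 + A{\left(K{\left(\left(-13 + 4\right) \left(13 + 3\right) \right)} \right)} = 136695 - 4 \left(187 + \left(\left(-13 + 4\right) \left(13 + 3\right)\right)^{2} + 34 \left(-13 + 4\right) \left(13 + 3\right)\right) = 136695 - 4 \left(187 + \left(\left(-9\right) 16\right)^{2} + 34 \left(\left(-9\right) 16\right)\right) = 136695 - 4 \left(187 + \left(-144\right)^{2} + 34 \left(-144\right)\right) = 136695 - 4 \left(187 + 20736 - 4896\right) = 136695 - 64108 = 72587$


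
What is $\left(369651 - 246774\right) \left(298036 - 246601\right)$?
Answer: $6320178495$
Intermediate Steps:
$\left(369651 - 246774\right) \left(298036 - 246601\right) = 122877 \cdot 51435 = 6320178495$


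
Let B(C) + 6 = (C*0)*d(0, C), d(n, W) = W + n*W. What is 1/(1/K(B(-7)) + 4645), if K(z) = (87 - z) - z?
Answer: 99/459856 ≈ 0.00021528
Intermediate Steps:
d(n, W) = W + W*n
B(C) = -6 (B(C) = -6 + (C*0)*(C*(1 + 0)) = -6 + 0*(C*1) = -6 + 0*C = -6 + 0 = -6)
K(z) = 87 - 2*z
1/(1/K(B(-7)) + 4645) = 1/(1/(87 - 2*(-6)) + 4645) = 1/(1/(87 + 12) + 4645) = 1/(1/99 + 4645) = 1/(459856/99) = 99/459856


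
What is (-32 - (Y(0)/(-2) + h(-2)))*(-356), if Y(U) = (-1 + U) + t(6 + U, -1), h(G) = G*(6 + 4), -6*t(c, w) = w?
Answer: 13261/3 ≈ 4420.3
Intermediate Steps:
t(c, w) = -w/6
h(G) = 10*G (h(G) = G*10 = 10*G)
Y(U) = -⅚ + U (Y(U) = (-1 + U) - ⅙*(-1) = (-1 + U) + ⅙ = -⅚ + U)
(-32 - (Y(0)/(-2) + h(-2)))*(-356) = (-32 - ((-⅚ + 0)/(-2) + 10*(-2)))*(-356) = (-32 - (-⅚*(-½) - 20))*(-356) = (-32 - (5/12 - 20))*(-356) = (-32 - 1*(-235/12))*(-356) = (-32 + 235/12)*(-356) = -149/12*(-356) = 13261/3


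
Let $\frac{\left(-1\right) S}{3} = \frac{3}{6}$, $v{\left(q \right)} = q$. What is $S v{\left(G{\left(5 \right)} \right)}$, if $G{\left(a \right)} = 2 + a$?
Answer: $- \frac{21}{2} \approx -10.5$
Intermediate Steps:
$S = - \frac{3}{2}$ ($S = - 3 \cdot \frac{3}{6} = - 3 \cdot 3 \cdot \frac{1}{6} = \left(-3\right) \frac{1}{2} = - \frac{3}{2} \approx -1.5$)
$S v{\left(G{\left(5 \right)} \right)} = - \frac{3 \left(2 + 5\right)}{2} = \left(- \frac{3}{2}\right) 7 = - \frac{21}{2}$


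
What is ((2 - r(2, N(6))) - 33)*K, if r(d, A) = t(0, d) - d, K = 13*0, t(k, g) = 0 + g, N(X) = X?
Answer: 0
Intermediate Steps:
t(k, g) = g
K = 0
r(d, A) = 0 (r(d, A) = d - d = 0)
((2 - r(2, N(6))) - 33)*K = ((2 - 1*0) - 33)*0 = ((2 + 0) - 33)*0 = (2 - 33)*0 = -31*0 = 0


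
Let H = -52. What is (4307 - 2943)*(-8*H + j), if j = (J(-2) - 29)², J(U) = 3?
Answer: 1489488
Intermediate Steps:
j = 676 (j = (3 - 29)² = (-26)² = 676)
(4307 - 2943)*(-8*H + j) = (4307 - 2943)*(-8*(-52) + 676) = 1364*(416 + 676) = 1364*1092 = 1489488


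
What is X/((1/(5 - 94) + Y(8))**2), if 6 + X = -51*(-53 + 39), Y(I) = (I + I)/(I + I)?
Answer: 1402017/1936 ≈ 724.18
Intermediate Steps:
Y(I) = 1 (Y(I) = (2*I)/((2*I)) = (2*I)*(1/(2*I)) = 1)
X = 708 (X = -6 - 51*(-53 + 39) = -6 - 51*(-14) = -6 + 714 = 708)
X/((1/(5 - 94) + Y(8))**2) = 708/((1/(5 - 94) + 1)**2) = 708/((1/(-89) + 1)**2) = 708/((-1/89 + 1)**2) = 708/((88/89)**2) = 708/(7744/7921) = 708*(7921/7744) = 1402017/1936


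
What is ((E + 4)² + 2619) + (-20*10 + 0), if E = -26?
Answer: 2903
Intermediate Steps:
((E + 4)² + 2619) + (-20*10 + 0) = ((-26 + 4)² + 2619) + (-20*10 + 0) = ((-22)² + 2619) + (-200 + 0) = (484 + 2619) - 200 = 3103 - 200 = 2903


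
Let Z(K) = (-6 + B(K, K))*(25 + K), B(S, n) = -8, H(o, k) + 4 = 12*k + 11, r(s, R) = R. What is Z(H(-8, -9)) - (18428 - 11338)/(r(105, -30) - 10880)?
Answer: 1161533/1091 ≈ 1064.7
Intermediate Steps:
H(o, k) = 7 + 12*k (H(o, k) = -4 + (12*k + 11) = -4 + (11 + 12*k) = 7 + 12*k)
Z(K) = -350 - 14*K (Z(K) = (-6 - 8)*(25 + K) = -14*(25 + K) = -350 - 14*K)
Z(H(-8, -9)) - (18428 - 11338)/(r(105, -30) - 10880) = (-350 - 14*(7 + 12*(-9))) - (18428 - 11338)/(-30 - 10880) = (-350 - 14*(7 - 108)) - 7090/(-10910) = (-350 - 14*(-101)) - 7090*(-1)/10910 = (-350 + 1414) - 1*(-709/1091) = 1064 + 709/1091 = 1161533/1091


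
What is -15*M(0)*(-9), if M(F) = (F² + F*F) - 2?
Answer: -270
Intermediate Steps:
M(F) = -2 + 2*F² (M(F) = (F² + F²) - 2 = 2*F² - 2 = -2 + 2*F²)
-15*M(0)*(-9) = -15*(-2 + 2*0²)*(-9) = -15*(-2 + 2*0)*(-9) = -15*(-2 + 0)*(-9) = -15*(-2)*(-9) = 30*(-9) = -270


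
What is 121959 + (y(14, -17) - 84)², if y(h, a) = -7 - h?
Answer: 132984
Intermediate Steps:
121959 + (y(14, -17) - 84)² = 121959 + ((-7 - 1*14) - 84)² = 121959 + ((-7 - 14) - 84)² = 121959 + (-21 - 84)² = 121959 + (-105)² = 121959 + 11025 = 132984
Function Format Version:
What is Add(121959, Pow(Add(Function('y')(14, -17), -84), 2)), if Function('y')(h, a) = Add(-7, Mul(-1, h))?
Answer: 132984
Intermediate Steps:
Add(121959, Pow(Add(Function('y')(14, -17), -84), 2)) = Add(121959, Pow(Add(Add(-7, Mul(-1, 14)), -84), 2)) = Add(121959, Pow(Add(Add(-7, -14), -84), 2)) = Add(121959, Pow(Add(-21, -84), 2)) = Add(121959, Pow(-105, 2)) = Add(121959, 11025) = 132984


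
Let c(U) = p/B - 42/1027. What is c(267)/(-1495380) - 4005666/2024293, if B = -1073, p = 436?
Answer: -3300398691796888573/1667881190987978070 ≈ -1.9788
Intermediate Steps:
c(U) = -492838/1101971 (c(U) = 436/(-1073) - 42/1027 = 436*(-1/1073) - 42*1/1027 = -436/1073 - 42/1027 = -492838/1101971)
c(267)/(-1495380) - 4005666/2024293 = -492838/1101971/(-1495380) - 4005666/2024293 = -492838/1101971*(-1/1495380) - 4005666*1/2024293 = 246419/823932696990 - 4005666/2024293 = -3300398691796888573/1667881190987978070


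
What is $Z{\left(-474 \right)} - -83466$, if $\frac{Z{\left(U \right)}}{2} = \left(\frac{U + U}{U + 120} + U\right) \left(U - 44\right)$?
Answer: $\frac{33733582}{59} \approx 5.7176 \cdot 10^{5}$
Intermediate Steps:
$Z{\left(U \right)} = 2 \left(-44 + U\right) \left(U + \frac{2 U}{120 + U}\right)$ ($Z{\left(U \right)} = 2 \left(\frac{U + U}{U + 120} + U\right) \left(U - 44\right) = 2 \left(\frac{2 U}{120 + U} + U\right) \left(U - 44\right) = 2 \left(\frac{2 U}{120 + U} + U\right) \left(-44 + U\right) = 2 \left(U + \frac{2 U}{120 + U}\right) \left(-44 + U\right) = 2 \left(-44 + U\right) \left(U + \frac{2 U}{120 + U}\right)$)
$Z{\left(-474 \right)} - -83466 = 2 \left(-474\right) \frac{1}{120 - 474} \left(-5368 + \left(-474\right)^{2} + 78 \left(-474\right)\right) - -83466 = 2 \left(-474\right) \frac{1}{-354} \left(-5368 + 224676 - 36972\right) + 83466 = 2 \left(-474\right) \left(- \frac{1}{354}\right) 182336 + 83466 = \frac{28809088}{59} + 83466 = \frac{33733582}{59}$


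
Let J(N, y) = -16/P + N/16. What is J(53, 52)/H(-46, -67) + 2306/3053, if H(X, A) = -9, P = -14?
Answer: 801001/3077424 ≈ 0.26028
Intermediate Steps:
J(N, y) = 8/7 + N/16 (J(N, y) = -16/(-14) + N/16 = -16*(-1/14) + N*(1/16) = 8/7 + N/16)
J(53, 52)/H(-46, -67) + 2306/3053 = (8/7 + (1/16)*53)/(-9) + 2306/3053 = (8/7 + 53/16)*(-1/9) + 2306*(1/3053) = (499/112)*(-1/9) + 2306/3053 = -499/1008 + 2306/3053 = 801001/3077424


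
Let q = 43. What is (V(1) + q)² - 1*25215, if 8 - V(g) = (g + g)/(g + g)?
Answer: -22715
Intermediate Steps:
V(g) = 7 (V(g) = 8 - (g + g)/(g + g) = 8 - 2*g/(2*g) = 8 - 2*g*1/(2*g) = 8 - 1*1 = 8 - 1 = 7)
(V(1) + q)² - 1*25215 = (7 + 43)² - 1*25215 = 50² - 25215 = 2500 - 25215 = -22715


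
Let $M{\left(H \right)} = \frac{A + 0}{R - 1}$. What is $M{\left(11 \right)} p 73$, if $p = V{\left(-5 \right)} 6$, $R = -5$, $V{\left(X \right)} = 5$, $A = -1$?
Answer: $365$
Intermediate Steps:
$p = 30$ ($p = 5 \cdot 6 = 30$)
$M{\left(H \right)} = \frac{1}{6}$ ($M{\left(H \right)} = \frac{-1 + 0}{-5 - 1} = - \frac{1}{-6} = \left(-1\right) \left(- \frac{1}{6}\right) = \frac{1}{6}$)
$M{\left(11 \right)} p 73 = \frac{1}{6} \cdot 30 \cdot 73 = 5 \cdot 73 = 365$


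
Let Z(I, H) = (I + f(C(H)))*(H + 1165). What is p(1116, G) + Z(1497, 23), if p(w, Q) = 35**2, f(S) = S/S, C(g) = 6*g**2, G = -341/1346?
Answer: 1780849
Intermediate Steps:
G = -341/1346 (G = -341*1/1346 = -341/1346 ≈ -0.25334)
f(S) = 1
p(w, Q) = 1225
Z(I, H) = (1 + I)*(1165 + H) (Z(I, H) = (I + 1)*(H + 1165) = (1 + I)*(1165 + H))
p(1116, G) + Z(1497, 23) = 1225 + (1165 + 23 + 1165*1497 + 23*1497) = 1225 + (1165 + 23 + 1744005 + 34431) = 1225 + 1779624 = 1780849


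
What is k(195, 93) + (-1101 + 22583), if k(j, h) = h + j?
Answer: 21770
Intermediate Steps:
k(195, 93) + (-1101 + 22583) = (93 + 195) + (-1101 + 22583) = 288 + 21482 = 21770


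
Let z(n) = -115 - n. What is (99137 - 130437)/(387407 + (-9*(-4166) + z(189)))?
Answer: -31300/424597 ≈ -0.073717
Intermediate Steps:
(99137 - 130437)/(387407 + (-9*(-4166) + z(189))) = (99137 - 130437)/(387407 + (-9*(-4166) + (-115 - 1*189))) = -31300/(387407 + (37494 + (-115 - 189))) = -31300/(387407 + (37494 - 304)) = -31300/(387407 + 37190) = -31300/424597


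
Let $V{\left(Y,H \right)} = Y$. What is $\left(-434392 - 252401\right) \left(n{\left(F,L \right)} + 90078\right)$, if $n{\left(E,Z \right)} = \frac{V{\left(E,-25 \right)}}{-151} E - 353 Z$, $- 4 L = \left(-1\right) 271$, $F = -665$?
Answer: $- \frac{26230753041507}{604} \approx -4.3428 \cdot 10^{10}$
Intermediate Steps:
$L = \frac{271}{4}$ ($L = - \frac{\left(-1\right) 271}{4} = \left(- \frac{1}{4}\right) \left(-271\right) = \frac{271}{4} \approx 67.75$)
$n{\left(E,Z \right)} = - 353 Z - \frac{E^{2}}{151}$ ($n{\left(E,Z \right)} = \frac{E}{-151} E - 353 Z = E \left(- \frac{1}{151}\right) E - 353 Z = - \frac{E}{151} E - 353 Z = - \frac{E^{2}}{151} - 353 Z = - 353 Z - \frac{E^{2}}{151}$)
$\left(-434392 - 252401\right) \left(n{\left(F,L \right)} + 90078\right) = \left(-434392 - 252401\right) \left(\left(\left(-353\right) \frac{271}{4} - \frac{\left(-665\right)^{2}}{151}\right) + 90078\right) = - 686793 \left(\left(- \frac{95663}{4} - \frac{442225}{151}\right) + 90078\right) = - 686793 \left(- \frac{16214013}{604} + 90078\right) = \left(-686793\right) \frac{38193099}{604} = - \frac{26230753041507}{604}$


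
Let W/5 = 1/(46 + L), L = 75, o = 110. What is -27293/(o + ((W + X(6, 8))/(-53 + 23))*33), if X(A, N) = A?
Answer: -3002230/11369 ≈ -264.07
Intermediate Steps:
W = 5/121 (W = 5/(46 + 75) = 5/121 ≈ 0.041322)
-27293/(o + ((W + X(6, 8))/(-53 + 23))*33) = -27293/(110 + ((5/121 + 6)/(-53 + 23))*33) = -27293/(110 + ((731/121)/(-30))*33) = -27293/(110 + ((731/121)*(-1/30))*33) = -27293/(110 - 731/3630*33) = -27293/(110 - 731/110) = -27293/11369/110 = -27293*110/11369 = -3002230/11369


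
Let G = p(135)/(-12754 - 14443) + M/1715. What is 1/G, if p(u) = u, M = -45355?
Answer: -9328571/246750292 ≈ -0.037806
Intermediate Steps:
G = -246750292/9328571 (G = 135/(-12754 - 14443) - 45355/1715 = 135/(-27197) - 45355*1/1715 = 135*(-1/27197) - 9071/343 = -135/27197 - 9071/343 = -246750292/9328571 ≈ -26.451)
1/G = 1/(-246750292/9328571) = -9328571/246750292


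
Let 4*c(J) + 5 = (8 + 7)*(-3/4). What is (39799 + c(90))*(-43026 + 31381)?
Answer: -7414592755/16 ≈ -4.6341e+8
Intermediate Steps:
c(J) = -65/16 (c(J) = -5/4 + ((8 + 7)*(-3/4))/4 = -5/4 + (15*(-3*1/4))/4 = -5/4 + (15*(-3/4))/4 = -5/4 + (1/4)*(-45/4) = -5/4 - 45/16 = -65/16)
(39799 + c(90))*(-43026 + 31381) = (39799 - 65/16)*(-43026 + 31381) = (636719/16)*(-11645) = -7414592755/16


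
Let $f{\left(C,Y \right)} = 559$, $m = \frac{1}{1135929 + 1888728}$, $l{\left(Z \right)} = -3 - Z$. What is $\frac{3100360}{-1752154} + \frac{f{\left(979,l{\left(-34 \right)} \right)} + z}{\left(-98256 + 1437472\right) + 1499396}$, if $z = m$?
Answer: $- \frac{70787750316908084}{40009819869463311} \approx -1.7693$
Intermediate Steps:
$m = \frac{1}{3024657} \approx 3.3062 \cdot 10^{-7}$
$z = \frac{1}{3024657} \approx 3.3062 \cdot 10^{-7}$
$\frac{3100360}{-1752154} + \frac{f{\left(979,l{\left(-34 \right)} \right)} + z}{\left(-98256 + 1437472\right) + 1499396} = \frac{3100360}{-1752154} + \frac{559 + \frac{1}{3024657}}{\left(-98256 + 1437472\right) + 1499396} = 3100360 \left(- \frac{1}{1752154}\right) + \frac{1690783264}{3024657 \left(1339216 + 1499396\right)} = - \frac{1550180}{876077} + \frac{1690783264}{3024657 \cdot 2838612} = - \frac{1550180}{876077} + \frac{1690783264}{3024657} \cdot \frac{1}{2838612} = - \frac{1550180}{876077} + \frac{8993528}{45669296043} = - \frac{70787750316908084}{40009819869463311}$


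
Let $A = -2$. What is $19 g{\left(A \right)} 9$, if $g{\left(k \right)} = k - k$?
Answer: $0$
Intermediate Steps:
$g{\left(k \right)} = 0$
$19 g{\left(A \right)} 9 = 19 \cdot 0 \cdot 9 = 0 \cdot 9 = 0$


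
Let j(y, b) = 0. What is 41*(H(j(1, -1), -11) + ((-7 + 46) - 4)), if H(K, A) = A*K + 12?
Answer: 1927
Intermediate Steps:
H(K, A) = 12 + A*K
41*(H(j(1, -1), -11) + ((-7 + 46) - 4)) = 41*((12 - 11*0) + ((-7 + 46) - 4)) = 41*((12 + 0) + (39 - 4)) = 41*(12 + 35) = 41*47 = 1927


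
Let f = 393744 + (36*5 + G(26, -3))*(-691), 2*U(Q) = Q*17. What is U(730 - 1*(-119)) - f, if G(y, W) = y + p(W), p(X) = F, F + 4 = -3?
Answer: -498037/2 ≈ -2.4902e+5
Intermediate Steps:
F = -7 (F = -4 - 3 = -7)
p(X) = -7
G(y, W) = -7 + y (G(y, W) = y - 7 = -7 + y)
U(Q) = 17*Q/2 (U(Q) = (Q*17)/2 = (17*Q)/2 = 17*Q/2)
f = 256235 (f = 393744 + (36*5 + (-7 + 26))*(-691) = 393744 + (180 + 19)*(-691) = 393744 + 199*(-691) = 393744 - 137509 = 256235)
U(730 - 1*(-119)) - f = 17*(730 - 1*(-119))/2 - 1*256235 = 17*(730 + 119)/2 - 256235 = (17/2)*849 - 256235 = 14433/2 - 256235 = -498037/2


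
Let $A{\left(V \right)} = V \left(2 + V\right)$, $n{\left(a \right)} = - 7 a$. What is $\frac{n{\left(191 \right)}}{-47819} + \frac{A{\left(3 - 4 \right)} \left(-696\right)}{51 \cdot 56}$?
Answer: $\frac{1545854}{5690461} \approx 0.27166$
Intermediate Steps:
$\frac{n{\left(191 \right)}}{-47819} + \frac{A{\left(3 - 4 \right)} \left(-696\right)}{51 \cdot 56} = \frac{\left(-7\right) 191}{-47819} + \frac{\left(3 - 4\right) \left(2 + \left(3 - 4\right)\right) \left(-696\right)}{51 \cdot 56} = \left(-1337\right) \left(- \frac{1}{47819}\right) + \frac{- (2 - 1) \left(-696\right)}{2856} = \frac{1337}{47819} + \left(-1\right) 1 \left(-696\right) \frac{1}{2856} = \frac{1337}{47819} + \left(-1\right) \left(-696\right) \frac{1}{2856} = \frac{1337}{47819} + 696 \cdot \frac{1}{2856} = \frac{1337}{47819} + \frac{29}{119} = \frac{1545854}{5690461}$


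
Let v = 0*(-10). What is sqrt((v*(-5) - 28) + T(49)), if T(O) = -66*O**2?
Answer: I*sqrt(158494) ≈ 398.11*I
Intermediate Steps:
v = 0
sqrt((v*(-5) - 28) + T(49)) = sqrt((0*(-5) - 28) - 66*49**2) = sqrt((0 - 28) - 66*2401) = sqrt(-28 - 158466) = sqrt(-158494) = I*sqrt(158494)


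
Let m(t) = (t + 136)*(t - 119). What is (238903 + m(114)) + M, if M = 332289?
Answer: 569942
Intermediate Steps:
m(t) = (-119 + t)*(136 + t) (m(t) = (136 + t)*(-119 + t) = (-119 + t)*(136 + t))
(238903 + m(114)) + M = (238903 + (-16184 + 114² + 17*114)) + 332289 = (238903 + (-16184 + 12996 + 1938)) + 332289 = (238903 - 1250) + 332289 = 237653 + 332289 = 569942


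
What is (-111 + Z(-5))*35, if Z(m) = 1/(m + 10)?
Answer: -3878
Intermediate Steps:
Z(m) = 1/(10 + m)
(-111 + Z(-5))*35 = (-111 + 1/(10 - 5))*35 = (-111 + 1/5)*35 = (-111 + ⅕)*35 = -554/5*35 = -3878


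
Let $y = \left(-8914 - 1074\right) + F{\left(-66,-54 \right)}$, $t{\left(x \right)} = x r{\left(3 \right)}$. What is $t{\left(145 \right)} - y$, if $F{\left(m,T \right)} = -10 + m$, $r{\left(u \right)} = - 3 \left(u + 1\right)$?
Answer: $8324$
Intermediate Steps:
$r{\left(u \right)} = -3 - 3 u$ ($r{\left(u \right)} = - 3 \left(1 + u\right) = -3 - 3 u$)
$t{\left(x \right)} = - 12 x$ ($t{\left(x \right)} = x \left(-3 - 9\right) = x \left(-12\right) = - 12 x$)
$y = -10064$ ($y = \left(-8914 - 1074\right) - 76 = -9988 - 76 = -10064$)
$t{\left(145 \right)} - y = \left(-12\right) 145 - -10064 = -1740 + 10064 = 8324$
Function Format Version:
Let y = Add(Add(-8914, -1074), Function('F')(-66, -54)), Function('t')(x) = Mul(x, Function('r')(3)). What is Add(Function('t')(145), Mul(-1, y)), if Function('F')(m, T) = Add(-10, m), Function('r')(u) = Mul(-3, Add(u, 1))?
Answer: 8324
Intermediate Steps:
Function('r')(u) = Add(-3, Mul(-3, u)) (Function('r')(u) = Mul(-3, Add(1, u)) = Add(-3, Mul(-3, u)))
Function('t')(x) = Mul(-12, x) (Function('t')(x) = Mul(x, Add(-3, Mul(-3, 3))) = Mul(x, Add(-3, -9)) = Mul(x, -12) = Mul(-12, x))
y = -10064 (y = Add(Add(-8914, -1074), Add(-10, -66)) = Add(-9988, -76) = -10064)
Add(Function('t')(145), Mul(-1, y)) = Add(Mul(-12, 145), Mul(-1, -10064)) = Add(-1740, 10064) = 8324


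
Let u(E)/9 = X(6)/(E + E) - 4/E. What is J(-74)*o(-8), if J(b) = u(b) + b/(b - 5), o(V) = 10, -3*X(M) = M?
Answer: 45155/2923 ≈ 15.448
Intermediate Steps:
X(M) = -M/3
u(E) = -45/E (u(E) = 9*((-1/3*6)/(E + E) - 4/E) = 9*(-2*1/(2*E) - 4/E) = 9*(-1/E - 4/E) = 9*(-5/E) = -45/E)
J(b) = -45/b + b/(-5 + b) (J(b) = -45/b + b/(b - 5) = -45/b + b/(-5 + b))
J(-74)*o(-8) = ((225 - 74*(-45 - 74))/((-74)*(-5 - 74)))*10 = -1/74*(225 - 74*(-119))/(-79)*10 = -1/74*(-1/79)*(225 + 8806)*10 = -1/74*(-1/79)*9031*10 = (9031/5846)*10 = 45155/2923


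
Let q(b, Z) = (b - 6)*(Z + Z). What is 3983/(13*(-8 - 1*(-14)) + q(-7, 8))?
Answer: -3983/130 ≈ -30.638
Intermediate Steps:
q(b, Z) = 2*Z*(-6 + b) (q(b, Z) = (-6 + b)*(2*Z) = 2*Z*(-6 + b))
3983/(13*(-8 - 1*(-14)) + q(-7, 8)) = 3983/(13*(-8 - 1*(-14)) + 2*8*(-6 - 7)) = 3983/(13*(-8 + 14) + 2*8*(-13)) = 3983/(13*6 - 208) = 3983/(78 - 208) = 3983/(-130) = 3983*(-1/130) = -3983/130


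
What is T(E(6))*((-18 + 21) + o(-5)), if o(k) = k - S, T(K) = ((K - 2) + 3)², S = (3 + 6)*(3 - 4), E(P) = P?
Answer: 343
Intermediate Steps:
S = -9 (S = 9*(-1) = -9)
T(K) = (1 + K)² (T(K) = ((-2 + K) + 3)² = (1 + K)²)
o(k) = 9 + k (o(k) = k - 1*(-9) = k + 9 = 9 + k)
T(E(6))*((-18 + 21) + o(-5)) = (1 + 6)²*((-18 + 21) + (9 - 5)) = 7²*(3 + 4) = 49*7 = 343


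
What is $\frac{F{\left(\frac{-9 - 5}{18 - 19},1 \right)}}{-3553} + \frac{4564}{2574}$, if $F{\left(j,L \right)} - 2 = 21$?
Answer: $\frac{734395}{415701} \approx 1.7666$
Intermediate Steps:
$F{\left(j,L \right)} = 23$ ($F{\left(j,L \right)} = 2 + 21 = 23$)
$\frac{F{\left(\frac{-9 - 5}{18 - 19},1 \right)}}{-3553} + \frac{4564}{2574} = \frac{23}{-3553} + \frac{4564}{2574} = 23 \left(- \frac{1}{3553}\right) + 4564 \cdot \frac{1}{2574} = - \frac{23}{3553} + \frac{2282}{1287} = \frac{734395}{415701}$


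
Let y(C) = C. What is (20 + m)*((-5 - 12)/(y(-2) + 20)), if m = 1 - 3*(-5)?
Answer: -34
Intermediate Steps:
m = 16 (m = 1 + 15 = 16)
(20 + m)*((-5 - 12)/(y(-2) + 20)) = (20 + 16)*((-5 - 12)/(-2 + 20)) = 36*(-17/18) = -34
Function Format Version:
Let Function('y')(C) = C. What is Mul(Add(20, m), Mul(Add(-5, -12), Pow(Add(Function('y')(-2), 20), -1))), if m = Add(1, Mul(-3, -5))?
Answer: -34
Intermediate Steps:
m = 16 (m = Add(1, 15) = 16)
Mul(Add(20, m), Mul(Add(-5, -12), Pow(Add(Function('y')(-2), 20), -1))) = Mul(Add(20, 16), Mul(Add(-5, -12), Pow(Add(-2, 20), -1))) = Mul(36, Mul(-17, Pow(18, -1))) = Mul(36, Mul(-17, Rational(1, 18))) = Mul(36, Rational(-17, 18)) = -34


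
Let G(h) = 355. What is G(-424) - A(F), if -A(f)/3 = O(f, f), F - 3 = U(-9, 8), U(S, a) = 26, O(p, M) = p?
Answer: 442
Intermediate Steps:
F = 29 (F = 3 + 26 = 29)
A(f) = -3*f
G(-424) - A(F) = 355 - (-3)*29 = 355 - 1*(-87) = 355 + 87 = 442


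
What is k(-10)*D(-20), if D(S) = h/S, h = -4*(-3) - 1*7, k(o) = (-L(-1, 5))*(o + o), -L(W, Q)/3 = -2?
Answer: -30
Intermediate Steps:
L(W, Q) = 6 (L(W, Q) = -3*(-2) = 6)
k(o) = -12*o (k(o) = (-1*6)*(o + o) = -12*o)
h = 5 (h = 12 - 7 = 5)
D(S) = 5/S
k(-10)*D(-20) = (-12*(-10))*(5/(-20)) = 120*(5*(-1/20)) = 120*(-1/4) = -30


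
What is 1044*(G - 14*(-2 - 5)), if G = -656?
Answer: -582552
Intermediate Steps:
1044*(G - 14*(-2 - 5)) = 1044*(-656 - 14*(-2 - 5)) = 1044*(-656 - 14*(-7)) = 1044*(-656 + 98) = 1044*(-558) = -582552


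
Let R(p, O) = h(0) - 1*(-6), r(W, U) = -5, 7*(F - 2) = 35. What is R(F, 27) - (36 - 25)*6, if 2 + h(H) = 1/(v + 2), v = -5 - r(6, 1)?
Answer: -123/2 ≈ -61.500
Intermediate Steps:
F = 7 (F = 2 + (⅐)*35 = 2 + 5 = 7)
v = 0 (v = -5 - 1*(-5) = -5 + 5 = 0)
h(H) = -3/2 (h(H) = -2 + 1/(0 + 2) = -2 + 1/2 = -2 + ½ = -3/2)
R(p, O) = 9/2 (R(p, O) = -3/2 - 1*(-6) = -3/2 + 6 = 9/2)
R(F, 27) - (36 - 25)*6 = 9/2 - (36 - 25)*6 = 9/2 - 11*6 = 9/2 - 1*66 = 9/2 - 66 = -123/2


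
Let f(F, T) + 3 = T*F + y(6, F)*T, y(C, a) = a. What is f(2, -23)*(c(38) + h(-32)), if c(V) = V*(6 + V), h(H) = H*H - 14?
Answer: -254790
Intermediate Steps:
h(H) = -14 + H² (h(H) = H² - 14 = -14 + H²)
f(F, T) = -3 + 2*F*T (f(F, T) = -3 + (T*F + F*T) = -3 + (F*T + F*T) = -3 + 2*F*T)
f(2, -23)*(c(38) + h(-32)) = (-3 + 2*2*(-23))*(38*(6 + 38) + (-14 + (-32)²)) = (-3 - 92)*(38*44 + (-14 + 1024)) = -95*(1672 + 1010) = -95*2682 = -254790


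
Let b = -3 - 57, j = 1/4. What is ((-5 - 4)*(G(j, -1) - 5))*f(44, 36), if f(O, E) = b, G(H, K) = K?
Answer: -3240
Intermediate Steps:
j = 1/4 ≈ 0.25000
b = -60
f(O, E) = -60
((-5 - 4)*(G(j, -1) - 5))*f(44, 36) = ((-5 - 4)*(-1 - 5))*(-60) = -9*(-6)*(-60) = 54*(-60) = -3240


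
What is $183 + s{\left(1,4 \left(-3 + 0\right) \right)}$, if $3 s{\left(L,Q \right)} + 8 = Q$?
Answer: $\frac{529}{3} \approx 176.33$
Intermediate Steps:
$s{\left(L,Q \right)} = - \frac{8}{3} + \frac{Q}{3}$
$183 + s{\left(1,4 \left(-3 + 0\right) \right)} = 183 + \left(- \frac{8}{3} + \frac{4 \left(-3 + 0\right)}{3}\right) = 183 + \left(- \frac{8}{3} + \frac{4 \left(-3\right)}{3}\right) = 183 + \left(- \frac{8}{3} + \frac{1}{3} \left(-12\right)\right) = 183 - \frac{20}{3} = \frac{529}{3}$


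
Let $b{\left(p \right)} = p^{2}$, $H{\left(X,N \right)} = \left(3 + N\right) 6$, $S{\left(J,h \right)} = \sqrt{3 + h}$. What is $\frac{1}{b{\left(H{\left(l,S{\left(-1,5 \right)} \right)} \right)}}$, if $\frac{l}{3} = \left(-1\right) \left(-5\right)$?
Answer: $\frac{17}{36} - \frac{\sqrt{2}}{3} \approx 0.0008177$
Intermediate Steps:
$l = 15$ ($l = 3 \left(\left(-1\right) \left(-5\right)\right) = 3 \cdot 5 = 15$)
$H{\left(X,N \right)} = 18 + 6 N$
$\frac{1}{b{\left(H{\left(l,S{\left(-1,5 \right)} \right)} \right)}} = \frac{1}{\left(18 + 6 \sqrt{3 + 5}\right)^{2}} = \frac{1}{\left(18 + 6 \sqrt{8}\right)^{2}} = \frac{1}{\left(18 + 6 \cdot 2 \sqrt{2}\right)^{2}} = \frac{1}{\left(18 + 12 \sqrt{2}\right)^{2}}$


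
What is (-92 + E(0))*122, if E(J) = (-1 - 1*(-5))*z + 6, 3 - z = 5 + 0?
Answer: -11468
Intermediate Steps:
z = -2 (z = 3 - (5 + 0) = 3 - 1*5 = 3 - 5 = -2)
E(J) = -2 (E(J) = (-1 - 1*(-5))*(-2) + 6 = (-1 + 5)*(-2) + 6 = 4*(-2) + 6 = -8 + 6 = -2)
(-92 + E(0))*122 = (-92 - 2)*122 = -94*122 = -11468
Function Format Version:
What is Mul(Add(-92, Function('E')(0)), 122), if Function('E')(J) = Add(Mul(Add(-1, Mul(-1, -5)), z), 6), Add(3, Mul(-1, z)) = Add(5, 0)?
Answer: -11468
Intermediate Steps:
z = -2 (z = Add(3, Mul(-1, Add(5, 0))) = Add(3, Mul(-1, 5)) = Add(3, -5) = -2)
Function('E')(J) = -2 (Function('E')(J) = Add(Mul(Add(-1, Mul(-1, -5)), -2), 6) = Add(Mul(Add(-1, 5), -2), 6) = Add(Mul(4, -2), 6) = Add(-8, 6) = -2)
Mul(Add(-92, Function('E')(0)), 122) = Mul(Add(-92, -2), 122) = Mul(-94, 122) = -11468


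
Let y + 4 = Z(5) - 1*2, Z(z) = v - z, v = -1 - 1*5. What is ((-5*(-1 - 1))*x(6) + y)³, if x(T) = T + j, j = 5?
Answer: 804357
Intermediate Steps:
v = -6 (v = -1 - 5 = -6)
x(T) = 5 + T (x(T) = T + 5 = 5 + T)
Z(z) = -6 - z
y = -17 (y = -4 + ((-6 - 1*5) - 1*2) = -4 + ((-6 - 5) - 2) = -4 + (-11 - 2) = -4 - 13 = -17)
((-5*(-1 - 1))*x(6) + y)³ = ((-5*(-1 - 1))*(5 + 6) - 17)³ = (-5*(-2)*11 - 17)³ = (10*11 - 17)³ = (110 - 17)³ = 93³ = 804357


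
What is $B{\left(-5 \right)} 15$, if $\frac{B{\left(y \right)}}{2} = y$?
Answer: $-150$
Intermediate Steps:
$B{\left(y \right)} = 2 y$
$B{\left(-5 \right)} 15 = 2 \left(-5\right) 15 = \left(-10\right) 15 = -150$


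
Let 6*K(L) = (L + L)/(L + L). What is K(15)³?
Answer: 1/216 ≈ 0.0046296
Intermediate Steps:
K(L) = ⅙ (K(L) = ((L + L)/(L + L))/6 = ((2*L)/((2*L)))/6 = ((2*L)*(1/(2*L)))/6 = (⅙)*1 = ⅙)
K(15)³ = (⅙)³ = 1/216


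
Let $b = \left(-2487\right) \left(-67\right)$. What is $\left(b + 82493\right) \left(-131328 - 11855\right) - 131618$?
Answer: $-35670166944$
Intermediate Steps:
$b = 166629$
$\left(b + 82493\right) \left(-131328 - 11855\right) - 131618 = \left(166629 + 82493\right) \left(-131328 - 11855\right) - 131618 = 249122 \left(-143183\right) - 131618 = -35670035326 - 131618 = -35670166944$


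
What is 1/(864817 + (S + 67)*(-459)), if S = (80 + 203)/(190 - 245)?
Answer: 55/46003417 ≈ 1.1956e-6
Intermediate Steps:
S = -283/55 (S = 283/(-55) = 283*(-1/55) = -283/55 ≈ -5.1455)
1/(864817 + (S + 67)*(-459)) = 1/(864817 + (-283/55 + 67)*(-459)) = 1/(864817 + (3402/55)*(-459)) = 1/(864817 - 1561518/55) = 1/(46003417/55) = 55/46003417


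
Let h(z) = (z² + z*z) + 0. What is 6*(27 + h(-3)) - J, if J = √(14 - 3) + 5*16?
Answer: 190 - √11 ≈ 186.68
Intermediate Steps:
J = 80 + √11 (J = √11 + 80 = 80 + √11 ≈ 83.317)
h(z) = 2*z² (h(z) = (z² + z²) + 0 = 2*z² + 0 = 2*z²)
6*(27 + h(-3)) - J = 6*(27 + 2*(-3)²) - (80 + √11) = 6*(27 + 2*9) + (-80 - √11) = 6*(27 + 18) + (-80 - √11) = 6*45 + (-80 - √11) = 270 + (-80 - √11) = 190 - √11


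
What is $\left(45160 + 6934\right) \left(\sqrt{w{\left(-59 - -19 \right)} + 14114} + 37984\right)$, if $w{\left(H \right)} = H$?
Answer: $1978738496 + 52094 \sqrt{14074} \approx 1.9849 \cdot 10^{9}$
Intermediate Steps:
$\left(45160 + 6934\right) \left(\sqrt{w{\left(-59 - -19 \right)} + 14114} + 37984\right) = \left(45160 + 6934\right) \left(\sqrt{\left(-59 - -19\right) + 14114} + 37984\right) = 52094 \left(\sqrt{\left(-59 + 19\right) + 14114} + 37984\right) = 52094 \left(\sqrt{-40 + 14114} + 37984\right) = 52094 \left(\sqrt{14074} + 37984\right) = 52094 \left(37984 + \sqrt{14074}\right) = 1978738496 + 52094 \sqrt{14074}$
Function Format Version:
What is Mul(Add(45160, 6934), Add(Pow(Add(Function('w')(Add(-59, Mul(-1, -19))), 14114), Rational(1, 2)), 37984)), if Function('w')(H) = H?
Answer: Add(1978738496, Mul(52094, Pow(14074, Rational(1, 2)))) ≈ 1.9849e+9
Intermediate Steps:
Mul(Add(45160, 6934), Add(Pow(Add(Function('w')(Add(-59, Mul(-1, -19))), 14114), Rational(1, 2)), 37984)) = Mul(Add(45160, 6934), Add(Pow(Add(Add(-59, Mul(-1, -19)), 14114), Rational(1, 2)), 37984)) = Mul(52094, Add(Pow(Add(Add(-59, 19), 14114), Rational(1, 2)), 37984)) = Mul(52094, Add(Pow(Add(-40, 14114), Rational(1, 2)), 37984)) = Mul(52094, Add(Pow(14074, Rational(1, 2)), 37984)) = Mul(52094, Add(37984, Pow(14074, Rational(1, 2)))) = Add(1978738496, Mul(52094, Pow(14074, Rational(1, 2))))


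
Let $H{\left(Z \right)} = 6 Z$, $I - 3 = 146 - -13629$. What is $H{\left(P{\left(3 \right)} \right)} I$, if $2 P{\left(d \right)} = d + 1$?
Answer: $165336$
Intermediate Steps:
$P{\left(d \right)} = \frac{1}{2} + \frac{d}{2}$ ($P{\left(d \right)} = \frac{d + 1}{2} = \frac{1 + d}{2} = \frac{1}{2} + \frac{d}{2}$)
$I = 13778$ ($I = 3 + \left(146 - -13629\right) = 3 + \left(146 + 13629\right) = 3 + 13775 = 13778$)
$H{\left(P{\left(3 \right)} \right)} I = 6 \left(\frac{1}{2} + \frac{1}{2} \cdot 3\right) 13778 = 6 \left(\frac{1}{2} + \frac{3}{2}\right) 13778 = 6 \cdot 2 \cdot 13778 = 12 \cdot 13778 = 165336$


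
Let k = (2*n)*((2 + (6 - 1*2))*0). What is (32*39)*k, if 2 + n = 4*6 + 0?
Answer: 0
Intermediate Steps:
n = 22 (n = -2 + (4*6 + 0) = -2 + (24 + 0) = -2 + 24 = 22)
k = 0 (k = (2*22)*((2 + (6 - 1*2))*0) = 44*((2 + (6 - 2))*0) = 44*((2 + 4)*0) = 44*(6*0) = 44*0 = 0)
(32*39)*k = (32*39)*0 = 1248*0 = 0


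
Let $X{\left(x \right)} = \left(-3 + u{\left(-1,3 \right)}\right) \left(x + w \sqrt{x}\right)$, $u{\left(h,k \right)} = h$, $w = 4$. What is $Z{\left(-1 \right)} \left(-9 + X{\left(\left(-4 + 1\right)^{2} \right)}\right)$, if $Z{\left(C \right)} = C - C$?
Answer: $0$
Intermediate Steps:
$Z{\left(C \right)} = 0$
$X{\left(x \right)} = - 16 \sqrt{x} - 4 x$ ($X{\left(x \right)} = \left(-3 - 1\right) \left(x + 4 \sqrt{x}\right) = - 4 \left(x + 4 \sqrt{x}\right) = - 16 \sqrt{x} - 4 x$)
$Z{\left(-1 \right)} \left(-9 + X{\left(\left(-4 + 1\right)^{2} \right)}\right) = 0 \left(-9 - \left(48 + 4 \left(-4 + 1\right)^{2}\right)\right) = 0 \left(-9 - \left(36 + 48\right)\right) = 0 \left(-9 - \left(36 + 16 \sqrt{9}\right)\right) = 0 \left(-9 - 84\right) = 0 \left(-93\right) = 0$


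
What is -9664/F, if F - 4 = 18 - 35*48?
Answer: 4832/829 ≈ 5.8287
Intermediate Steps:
F = -1658 (F = 4 + (18 - 35*48) = 4 + (18 - 1680) = 4 - 1662 = -1658)
-9664/F = -9664/(-1658) = -9664*(-1/1658) = 4832/829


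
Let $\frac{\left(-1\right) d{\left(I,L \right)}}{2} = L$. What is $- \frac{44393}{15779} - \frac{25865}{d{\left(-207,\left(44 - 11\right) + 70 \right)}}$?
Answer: $\frac{398978877}{3250474} \approx 122.74$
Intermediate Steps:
$d{\left(I,L \right)} = - 2 L$
$- \frac{44393}{15779} - \frac{25865}{d{\left(-207,\left(44 - 11\right) + 70 \right)}} = - \frac{44393}{15779} - \frac{25865}{\left(-2\right) \left(\left(44 - 11\right) + 70\right)} = \left(-44393\right) \frac{1}{15779} - \frac{25865}{\left(-2\right) \left(33 + 70\right)} = - \frac{44393}{15779} - \frac{25865}{\left(-2\right) 103} = - \frac{44393}{15779} - \frac{25865}{-206} = - \frac{44393}{15779} - - \frac{25865}{206} = - \frac{44393}{15779} + \frac{25865}{206} = \frac{398978877}{3250474}$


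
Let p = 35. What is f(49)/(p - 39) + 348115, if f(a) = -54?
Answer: 696257/2 ≈ 3.4813e+5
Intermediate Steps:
f(49)/(p - 39) + 348115 = -54/(35 - 39) + 348115 = -54/(-4) + 348115 = -54*(-¼) + 348115 = 27/2 + 348115 = 696257/2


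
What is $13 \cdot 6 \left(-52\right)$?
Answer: $-4056$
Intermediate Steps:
$13 \cdot 6 \left(-52\right) = 78 \left(-52\right) = -4056$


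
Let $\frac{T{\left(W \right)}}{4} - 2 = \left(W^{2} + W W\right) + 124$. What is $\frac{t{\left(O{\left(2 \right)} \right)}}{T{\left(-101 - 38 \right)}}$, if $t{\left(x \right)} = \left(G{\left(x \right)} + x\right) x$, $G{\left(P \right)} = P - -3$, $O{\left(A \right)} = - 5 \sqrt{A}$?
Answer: $\frac{25}{38768} - \frac{15 \sqrt{2}}{155072} \approx 0.00050807$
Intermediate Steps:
$T{\left(W \right)} = 504 + 8 W^{2}$ ($T{\left(W \right)} = 8 + 4 \left(\left(W^{2} + W W\right) + 124\right) = 8 + 4 \left(\left(W^{2} + W^{2}\right) + 124\right) = 8 + 4 \left(2 W^{2} + 124\right) = 8 + 4 \left(124 + 2 W^{2}\right) = 8 + \left(496 + 8 W^{2}\right) = 504 + 8 W^{2}$)
$G{\left(P \right)} = 3 + P$ ($G{\left(P \right)} = P + 3 = 3 + P$)
$t{\left(x \right)} = x \left(3 + 2 x\right)$ ($t{\left(x \right)} = \left(\left(3 + x\right) + x\right) x = \left(3 + 2 x\right) x = x \left(3 + 2 x\right)$)
$\frac{t{\left(O{\left(2 \right)} \right)}}{T{\left(-101 - 38 \right)}} = \frac{- 5 \sqrt{2} \left(3 + 2 \left(- 5 \sqrt{2}\right)\right)}{504 + 8 \left(-101 - 38\right)^{2}} = \frac{- 5 \sqrt{2} \left(3 - 10 \sqrt{2}\right)}{504 + 8 \left(-139\right)^{2}} = \frac{\left(-5\right) \sqrt{2} \left(3 - 10 \sqrt{2}\right)}{504 + 8 \cdot 19321} = \frac{\left(-5\right) \sqrt{2} \left(3 - 10 \sqrt{2}\right)}{504 + 154568} = \frac{\left(-5\right) \sqrt{2} \left(3 - 10 \sqrt{2}\right)}{155072} = - 5 \sqrt{2} \left(3 - 10 \sqrt{2}\right) \frac{1}{155072} = - \frac{5 \sqrt{2} \left(3 - 10 \sqrt{2}\right)}{155072}$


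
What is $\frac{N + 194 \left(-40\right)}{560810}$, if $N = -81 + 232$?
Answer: $- \frac{7609}{560810} \approx -0.013568$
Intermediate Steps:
$N = 151$
$\frac{N + 194 \left(-40\right)}{560810} = \frac{151 + 194 \left(-40\right)}{560810} = \left(151 - 7760\right) \frac{1}{560810} = \left(-7609\right) \frac{1}{560810} = - \frac{7609}{560810}$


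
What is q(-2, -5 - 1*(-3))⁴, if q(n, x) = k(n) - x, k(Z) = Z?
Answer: 0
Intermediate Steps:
q(n, x) = n - x
q(-2, -5 - 1*(-3))⁴ = (-2 - (-5 - 1*(-3)))⁴ = (-2 - (-5 + 3))⁴ = (-2 - 1*(-2))⁴ = (-2 + 2)⁴ = 0⁴ = 0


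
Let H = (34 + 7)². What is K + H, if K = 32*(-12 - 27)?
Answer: 433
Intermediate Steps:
K = -1248 (K = 32*(-39) = -1248)
H = 1681 (H = 41² = 1681)
K + H = -1248 + 1681 = 433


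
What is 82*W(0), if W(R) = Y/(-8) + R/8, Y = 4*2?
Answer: -82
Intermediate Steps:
Y = 8
W(R) = -1 + R/8 (W(R) = 8/(-8) + R/8 = 8*(-⅛) + R*(⅛) = -1 + R/8)
82*W(0) = 82*(-1 + (⅛)*0) = 82*(-1 + 0) = 82*(-1) = -82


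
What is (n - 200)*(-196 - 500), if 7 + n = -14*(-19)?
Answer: -41064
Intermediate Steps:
n = 259 (n = -7 - 14*(-19) = -7 + 266 = 259)
(n - 200)*(-196 - 500) = (259 - 200)*(-196 - 500) = 59*(-696) = -41064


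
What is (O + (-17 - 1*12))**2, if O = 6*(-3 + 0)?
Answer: 2209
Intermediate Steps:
O = -18 (O = 6*(-3) = -18)
(O + (-17 - 1*12))**2 = (-18 + (-17 - 1*12))**2 = (-18 + (-17 - 12))**2 = (-18 - 29)**2 = (-47)**2 = 2209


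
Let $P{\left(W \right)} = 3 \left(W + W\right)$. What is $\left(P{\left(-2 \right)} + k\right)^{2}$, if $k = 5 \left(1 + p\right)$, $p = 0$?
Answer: $49$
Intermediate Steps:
$P{\left(W \right)} = 6 W$ ($P{\left(W \right)} = 3 \cdot 2 W = 6 W$)
$k = 5$ ($k = 5 \left(1 + 0\right) = 5 \cdot 1 = 5$)
$\left(P{\left(-2 \right)} + k\right)^{2} = \left(6 \left(-2\right) + 5\right)^{2} = \left(-12 + 5\right)^{2} = \left(-7\right)^{2} = 49$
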